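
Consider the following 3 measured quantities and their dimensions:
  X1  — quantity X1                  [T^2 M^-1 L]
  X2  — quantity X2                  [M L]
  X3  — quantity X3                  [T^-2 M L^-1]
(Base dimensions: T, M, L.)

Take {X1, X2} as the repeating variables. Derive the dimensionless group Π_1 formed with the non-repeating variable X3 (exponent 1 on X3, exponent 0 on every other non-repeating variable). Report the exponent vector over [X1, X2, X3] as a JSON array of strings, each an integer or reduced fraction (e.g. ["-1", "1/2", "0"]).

["1", "0", "1"]

Dimensional matrix (T×M×L by X1×X2×X3):
  T: [ 2  0 -2]
  M: [-1  1  1]
  L: [ 1  1 -1]
Row reduction gives pivot columns X1,X2; rank = 2
Pivot set = {X1,X2}, free = {X3}
RREF:
  r0: [   1    0   -1]
  r1: [   0    1    0]
  r2: [   0    0    0]
Fix exponent of X3 at 1; solve each RREF row for its pivot's exponent:
  r0: exp(X1) + (-1)·1 = 0 ⇒ exp(X1) = 1
  r1: exp(X2) + (0)·1 = 0 ⇒ exp(X2) = 0
Π_1 = X1 · X3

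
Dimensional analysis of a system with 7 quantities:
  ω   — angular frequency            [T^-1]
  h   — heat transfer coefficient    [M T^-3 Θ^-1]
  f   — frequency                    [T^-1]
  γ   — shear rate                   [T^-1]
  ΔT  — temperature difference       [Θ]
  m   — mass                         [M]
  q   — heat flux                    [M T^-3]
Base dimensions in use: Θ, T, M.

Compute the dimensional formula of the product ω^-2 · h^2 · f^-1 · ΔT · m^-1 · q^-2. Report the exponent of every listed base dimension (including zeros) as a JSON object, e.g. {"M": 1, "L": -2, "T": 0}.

Dimensional matrix (Θ×T×M by ω×h×f×γ×ΔT×m×q):
  Θ: [ 0 -1  0  0  1  0  0]
  T: [-1 -3 -1 -1  0  0 -3]
  M: [ 0  1  0  0  0  1  1]
  [Θ]: (-2)·0+(2)·-1+(-1)·0+(1)·1+(-1)·0+(-2)·0 = -1
  [T]: (-2)·-1+(2)·-3+(-1)·-1+(1)·0+(-1)·0+(-2)·-3 = 3
  [M]: (-2)·0+(2)·1+(-1)·0+(1)·0+(-1)·1+(-2)·1 = -1
⇒ Θ^-1 T^3 M^-1

{"Θ": -1, "T": 3, "M": -1}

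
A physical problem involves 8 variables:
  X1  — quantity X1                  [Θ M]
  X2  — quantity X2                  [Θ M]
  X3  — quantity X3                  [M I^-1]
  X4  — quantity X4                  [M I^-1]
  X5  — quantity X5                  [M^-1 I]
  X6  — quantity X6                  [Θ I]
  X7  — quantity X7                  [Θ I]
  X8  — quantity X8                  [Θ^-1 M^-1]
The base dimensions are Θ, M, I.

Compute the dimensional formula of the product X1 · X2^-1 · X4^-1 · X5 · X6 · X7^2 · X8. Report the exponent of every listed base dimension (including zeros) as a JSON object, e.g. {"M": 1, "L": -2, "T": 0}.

Dimensional matrix (Θ×M×I by X1×X2×X3×X4×X5×X6×X7×X8):
  Θ: [ 1  1  0  0  0  1  1 -1]
  M: [ 1  1  1  1 -1  0  0 -1]
  I: [ 0  0 -1 -1  1  1  1  0]
  [Θ]: (1)·1+(-1)·1+(-1)·0+(1)·0+(1)·1+(2)·1+(1)·-1 = 2
  [M]: (1)·1+(-1)·1+(-1)·1+(1)·-1+(1)·0+(2)·0+(1)·-1 = -3
  [I]: (1)·0+(-1)·0+(-1)·-1+(1)·1+(1)·1+(2)·1+(1)·0 = 5
⇒ Θ^2 M^-3 I^5

{"Θ": 2, "M": -3, "I": 5}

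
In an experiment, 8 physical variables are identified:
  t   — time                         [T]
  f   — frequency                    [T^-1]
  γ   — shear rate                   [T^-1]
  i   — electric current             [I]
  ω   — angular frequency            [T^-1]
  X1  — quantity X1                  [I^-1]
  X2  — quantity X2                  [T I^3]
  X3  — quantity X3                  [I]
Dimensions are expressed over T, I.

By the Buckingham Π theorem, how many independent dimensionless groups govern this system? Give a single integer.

6

Exponent matrix [T,I] × [t,f,γ,i,ω,X1,X2,X3]:
  T: [ 1 -1 -1  0 -1  0  1  0]
  I: [ 0  0  0  1  0 -1  3  1]
Row reduction gives pivot columns t,i; rank = 2
n=8, r=2 ⇒ 6 dimensionless groups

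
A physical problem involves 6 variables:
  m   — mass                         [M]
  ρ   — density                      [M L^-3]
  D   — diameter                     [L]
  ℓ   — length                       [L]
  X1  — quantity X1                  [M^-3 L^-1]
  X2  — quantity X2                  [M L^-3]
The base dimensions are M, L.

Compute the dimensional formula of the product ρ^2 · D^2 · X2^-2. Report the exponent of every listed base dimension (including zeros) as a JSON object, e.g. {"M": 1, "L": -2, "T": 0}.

{"M": 0, "L": 2}

Dimensional matrix (M×L by m×ρ×D×ℓ×X1×X2):
  M: [ 1  1  0  0 -3  1]
  L: [ 0 -3  1  1 -1 -3]
  [M]: (2)·1+(2)·0+(-2)·1 = 0
  [L]: (2)·-3+(2)·1+(-2)·-3 = 2
⇒ L^2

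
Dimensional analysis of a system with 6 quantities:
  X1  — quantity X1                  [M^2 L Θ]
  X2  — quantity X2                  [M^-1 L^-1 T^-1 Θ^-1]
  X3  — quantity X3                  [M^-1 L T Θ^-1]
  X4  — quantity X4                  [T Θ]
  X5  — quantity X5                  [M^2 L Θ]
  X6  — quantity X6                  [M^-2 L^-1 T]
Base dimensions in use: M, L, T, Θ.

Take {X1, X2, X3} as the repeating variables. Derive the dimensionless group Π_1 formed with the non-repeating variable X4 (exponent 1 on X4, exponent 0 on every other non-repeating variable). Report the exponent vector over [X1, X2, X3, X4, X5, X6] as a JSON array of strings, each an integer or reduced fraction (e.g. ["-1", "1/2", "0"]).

Dimensional matrix (M×L×T×Θ by X1×X2×X3×X4×X5×X6):
  M: [ 2 -1 -1  0  2 -2]
  L: [ 1 -1  1  0  1 -1]
  T: [ 0 -1  1  1  0  1]
  Θ: [ 1 -1 -1  1  1  0]
RREF → pivots at {X1,X2,X3} ⇒ r = 3
Repeat: X1,X2,X3; free: X4,X5,X6
RREF:
  r0: [   1    0    0   -1    1   -2]
  r1: [   0    1    0 -3/2    0 -3/2]
  r2: [   0    0    1 -1/2    0 -1/2]
  r3: [   0    0    0    0    0    0]
Fix exponent of X4 at 1, X5 at 0, X6 at 0; solve each RREF row for its pivot's exponent:
  r0: exp(X1) + (-1)·1 = 0 ⇒ exp(X1) = 1
  r1: exp(X2) + (-3/2)·1 = 0 ⇒ exp(X2) = 3/2
  r2: exp(X3) + (-1/2)·1 = 0 ⇒ exp(X3) = 1/2
Π_1 = X1 · X2^(3/2) · X3^(1/2) · X4

["1", "3/2", "1/2", "1", "0", "0"]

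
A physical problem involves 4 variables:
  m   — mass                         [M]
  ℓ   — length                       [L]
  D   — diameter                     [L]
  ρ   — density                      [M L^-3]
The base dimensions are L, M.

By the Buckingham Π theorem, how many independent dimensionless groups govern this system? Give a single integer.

Exponent matrix [L,M] × [m,ℓ,D,ρ]:
  L: [ 0  1  1 -3]
  M: [ 1  0  0  1]
RREF → pivots at {m,ℓ} ⇒ r = 2
Π count = n − r = 4 − 2 = 2

2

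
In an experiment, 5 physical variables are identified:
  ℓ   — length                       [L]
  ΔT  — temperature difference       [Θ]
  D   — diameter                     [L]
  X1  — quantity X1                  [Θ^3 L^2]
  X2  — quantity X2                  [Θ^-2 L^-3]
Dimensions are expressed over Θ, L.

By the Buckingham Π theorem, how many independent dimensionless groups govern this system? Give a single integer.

Dimensional matrix (Θ×L by ℓ×ΔT×D×X1×X2):
  Θ: [ 0  1  0  3 -2]
  L: [ 1  0  1  2 -3]
RREF → pivots at {ℓ,ΔT} ⇒ r = 2
5 vars − rank 2 = 3 Π groups

3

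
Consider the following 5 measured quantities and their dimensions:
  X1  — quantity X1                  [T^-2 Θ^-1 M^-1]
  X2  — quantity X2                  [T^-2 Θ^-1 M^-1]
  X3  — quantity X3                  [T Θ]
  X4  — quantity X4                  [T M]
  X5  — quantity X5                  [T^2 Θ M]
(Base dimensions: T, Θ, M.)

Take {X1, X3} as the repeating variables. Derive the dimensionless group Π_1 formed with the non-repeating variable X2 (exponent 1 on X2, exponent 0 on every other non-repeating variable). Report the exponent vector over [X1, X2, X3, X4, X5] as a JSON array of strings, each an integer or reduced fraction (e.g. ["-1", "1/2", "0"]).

Exponent matrix [T,Θ,M] × [X1,X2,X3,X4,X5]:
  T: [-2 -2  1  1  2]
  Θ: [-1 -1  1  0  1]
  M: [-1 -1  0  1  1]
Row reduction gives pivot columns X1,X3; rank = 2
Pivot set = {X1,X3}, free = {X2,X4,X5}
RREF:
  r0: [   1    1    0   -1   -1]
  r1: [   0    0    1   -1    0]
  r2: [   0    0    0    0    0]
Fix exponent of X2 at 1, X4 at 0, X5 at 0; solve each RREF row for its pivot's exponent:
  r0: exp(X1) + (1)·1 = 0 ⇒ exp(X1) = -1
  r1: exp(X3) + (0)·1 = 0 ⇒ exp(X3) = 0
Π_1 = X1^-1 · X2

["-1", "1", "0", "0", "0"]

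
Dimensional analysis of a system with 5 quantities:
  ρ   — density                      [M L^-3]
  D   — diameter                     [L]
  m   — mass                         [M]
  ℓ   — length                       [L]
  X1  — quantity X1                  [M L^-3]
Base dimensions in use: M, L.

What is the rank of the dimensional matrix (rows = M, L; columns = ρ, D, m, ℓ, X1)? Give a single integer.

2

Dimensional matrix (M×L by ρ×D×m×ℓ×X1):
  M: [ 1  0  1  0  1]
  L: [-3  1  0  1 -3]
Echelon form has 2 nonzero rows (pivots: ρ,D)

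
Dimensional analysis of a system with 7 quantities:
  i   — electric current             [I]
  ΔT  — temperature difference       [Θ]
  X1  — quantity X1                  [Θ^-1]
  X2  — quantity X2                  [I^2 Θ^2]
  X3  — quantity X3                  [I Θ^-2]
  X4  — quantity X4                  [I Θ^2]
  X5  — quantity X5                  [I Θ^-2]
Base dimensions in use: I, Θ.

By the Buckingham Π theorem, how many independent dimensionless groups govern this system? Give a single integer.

5

Write exponents as rows I,Θ / cols i,ΔT,X1,X2,X3,X4,X5:
  I: [ 1  0  0  2  1  1  1]
  Θ: [ 0  1 -1  2 -2  2 -2]
Row reduction gives pivot columns i,ΔT; rank = 2
Π count = n − r = 7 − 2 = 5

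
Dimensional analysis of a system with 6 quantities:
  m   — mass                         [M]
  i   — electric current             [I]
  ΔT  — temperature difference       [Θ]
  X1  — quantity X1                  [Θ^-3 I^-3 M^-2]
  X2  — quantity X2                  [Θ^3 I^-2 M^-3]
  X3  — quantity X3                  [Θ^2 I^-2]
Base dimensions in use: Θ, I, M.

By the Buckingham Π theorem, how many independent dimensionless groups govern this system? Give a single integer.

3

Exponent matrix [Θ,I,M] × [m,i,ΔT,X1,X2,X3]:
  Θ: [ 0  0  1 -3  3  2]
  I: [ 0  1  0 -3 -2 -2]
  M: [ 1  0  0 -2 -3  0]
Echelon form has 3 nonzero rows (pivots: m,i,ΔT)
Π count = n − r = 6 − 3 = 3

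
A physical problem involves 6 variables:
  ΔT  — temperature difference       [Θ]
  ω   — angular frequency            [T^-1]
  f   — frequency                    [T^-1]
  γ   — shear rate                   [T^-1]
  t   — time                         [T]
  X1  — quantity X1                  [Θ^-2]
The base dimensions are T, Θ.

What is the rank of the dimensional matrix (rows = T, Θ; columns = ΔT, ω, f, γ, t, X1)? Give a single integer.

Write exponents as rows T,Θ / cols ΔT,ω,f,γ,t,X1:
  T: [ 0 -1 -1 -1  1  0]
  Θ: [ 1  0  0  0  0 -2]
RREF → pivots at {ΔT,ω} ⇒ r = 2

2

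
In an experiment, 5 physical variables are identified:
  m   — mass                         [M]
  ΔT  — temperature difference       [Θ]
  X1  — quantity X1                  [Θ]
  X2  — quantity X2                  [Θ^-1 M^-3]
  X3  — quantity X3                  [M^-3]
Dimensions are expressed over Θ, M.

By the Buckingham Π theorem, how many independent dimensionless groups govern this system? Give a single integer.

Dimensional matrix (Θ×M by m×ΔT×X1×X2×X3):
  Θ: [ 0  1  1 -1  0]
  M: [ 1  0  0 -3 -3]
Echelon form has 2 nonzero rows (pivots: m,ΔT)
5 vars − rank 2 = 3 Π groups

3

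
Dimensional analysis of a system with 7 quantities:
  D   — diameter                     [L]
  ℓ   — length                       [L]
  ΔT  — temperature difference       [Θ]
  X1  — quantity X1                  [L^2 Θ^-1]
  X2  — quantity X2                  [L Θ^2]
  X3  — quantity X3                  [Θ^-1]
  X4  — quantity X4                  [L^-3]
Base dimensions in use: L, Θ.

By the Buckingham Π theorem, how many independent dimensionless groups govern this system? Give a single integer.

Exponent matrix [L,Θ] × [D,ℓ,ΔT,X1,X2,X3,X4]:
  L: [ 1  1  0  2  1  0 -3]
  Θ: [ 0  0  1 -1  2 -1  0]
Row reduction gives pivot columns D,ΔT; rank = 2
7 vars − rank 2 = 5 Π groups

5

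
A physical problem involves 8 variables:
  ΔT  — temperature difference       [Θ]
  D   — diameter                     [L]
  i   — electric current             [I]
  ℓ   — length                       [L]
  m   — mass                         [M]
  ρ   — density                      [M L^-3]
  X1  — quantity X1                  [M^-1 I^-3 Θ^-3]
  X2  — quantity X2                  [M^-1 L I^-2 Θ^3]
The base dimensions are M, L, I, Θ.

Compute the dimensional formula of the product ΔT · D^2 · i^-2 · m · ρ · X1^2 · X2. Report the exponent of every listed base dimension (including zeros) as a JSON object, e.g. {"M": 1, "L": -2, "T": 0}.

Exponent matrix [M,L,I,Θ] × [ΔT,D,i,ℓ,m,ρ,X1,X2]:
  M: [ 0  0  0  0  1  1 -1 -1]
  L: [ 0  1  0  1  0 -3  0  1]
  I: [ 0  0  1  0  0  0 -3 -2]
  Θ: [ 1  0  0  0  0  0 -3  3]
  [M]: (1)·0+(2)·0+(-2)·0+(1)·1+(1)·1+(2)·-1+(1)·-1 = -1
  [L]: (1)·0+(2)·1+(-2)·0+(1)·0+(1)·-3+(2)·0+(1)·1 = 0
  [I]: (1)·0+(2)·0+(-2)·1+(1)·0+(1)·0+(2)·-3+(1)·-2 = -10
  [Θ]: (1)·1+(2)·0+(-2)·0+(1)·0+(1)·0+(2)·-3+(1)·3 = -2
⇒ M^-1 I^-10 Θ^-2

{"M": -1, "L": 0, "I": -10, "Θ": -2}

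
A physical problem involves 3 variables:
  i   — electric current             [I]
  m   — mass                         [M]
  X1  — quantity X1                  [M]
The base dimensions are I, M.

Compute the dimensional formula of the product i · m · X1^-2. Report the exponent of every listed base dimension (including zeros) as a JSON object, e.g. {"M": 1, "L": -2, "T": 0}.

Exponent matrix [I,M] × [i,m,X1]:
  I: [ 1  0  0]
  M: [ 0  1  1]
  [I]: (1)·1+(1)·0+(-2)·0 = 1
  [M]: (1)·0+(1)·1+(-2)·1 = -1
⇒ I M^-1

{"I": 1, "M": -1}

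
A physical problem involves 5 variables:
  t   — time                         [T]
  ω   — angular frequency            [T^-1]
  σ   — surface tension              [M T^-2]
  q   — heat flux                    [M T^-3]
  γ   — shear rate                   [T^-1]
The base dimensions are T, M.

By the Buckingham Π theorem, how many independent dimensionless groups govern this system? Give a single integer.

Exponent matrix [T,M] × [t,ω,σ,q,γ]:
  T: [ 1 -1 -2 -3 -1]
  M: [ 0  0  1  1  0]
Echelon form has 2 nonzero rows (pivots: t,σ)
5 vars − rank 2 = 3 Π groups

3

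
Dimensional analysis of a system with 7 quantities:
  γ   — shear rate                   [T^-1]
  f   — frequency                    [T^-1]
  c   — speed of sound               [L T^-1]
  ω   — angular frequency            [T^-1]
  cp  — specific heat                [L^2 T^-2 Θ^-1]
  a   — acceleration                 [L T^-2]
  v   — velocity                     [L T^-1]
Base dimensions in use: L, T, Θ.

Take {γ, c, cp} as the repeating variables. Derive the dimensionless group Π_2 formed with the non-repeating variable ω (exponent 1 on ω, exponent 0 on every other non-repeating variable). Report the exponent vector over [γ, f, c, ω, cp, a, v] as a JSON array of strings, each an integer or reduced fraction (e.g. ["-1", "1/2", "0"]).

Write exponents as rows L,T,Θ / cols γ,f,c,ω,cp,a,v:
  L: [ 0  0  1  0  2  1  1]
  T: [-1 -1 -1 -1 -2 -2 -1]
  Θ: [ 0  0  0  0 -1  0  0]
RREF → pivots at {γ,c,cp} ⇒ r = 3
Pivot set = {γ,c,cp}, free = {f,ω,a,v}
RREF:
  r0: [   1    1    0    1    0    1    0]
  r1: [   0    0    1    0    0    1    1]
  r2: [   0    0    0    0    1    0    0]
Fix exponent of ω at 1, f at 0, a at 0, v at 0; solve each RREF row for its pivot's exponent:
  r0: exp(γ) + (1)·1 = 0 ⇒ exp(γ) = -1
  r1: exp(c) + (0)·1 = 0 ⇒ exp(c) = 0
  r2: exp(cp) + (0)·1 = 0 ⇒ exp(cp) = 0
Π_2 = γ^-1 · ω

["-1", "0", "0", "1", "0", "0", "0"]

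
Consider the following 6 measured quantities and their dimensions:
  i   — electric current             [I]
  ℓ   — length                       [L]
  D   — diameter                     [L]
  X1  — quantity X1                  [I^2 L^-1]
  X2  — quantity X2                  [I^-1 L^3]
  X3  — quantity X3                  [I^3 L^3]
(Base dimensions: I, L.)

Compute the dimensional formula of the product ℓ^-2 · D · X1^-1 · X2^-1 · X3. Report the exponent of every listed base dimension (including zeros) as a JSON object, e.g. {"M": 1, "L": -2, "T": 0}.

Exponent matrix [I,L] × [i,ℓ,D,X1,X2,X3]:
  I: [ 1  0  0  2 -1  3]
  L: [ 0  1  1 -1  3  3]
  [I]: (-2)·0+(1)·0+(-1)·2+(-1)·-1+(1)·3 = 2
  [L]: (-2)·1+(1)·1+(-1)·-1+(-1)·3+(1)·3 = 0
⇒ I^2

{"I": 2, "L": 0}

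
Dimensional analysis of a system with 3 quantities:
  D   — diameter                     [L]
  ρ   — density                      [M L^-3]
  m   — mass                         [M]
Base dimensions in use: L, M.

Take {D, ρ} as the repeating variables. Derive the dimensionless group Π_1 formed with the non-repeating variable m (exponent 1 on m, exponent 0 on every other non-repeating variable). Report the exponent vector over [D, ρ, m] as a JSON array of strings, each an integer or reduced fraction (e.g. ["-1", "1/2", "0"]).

["-3", "-1", "1"]

Write exponents as rows L,M / cols D,ρ,m:
  L: [ 1 -3  0]
  M: [ 0  1  1]
RREF → pivots at {D,ρ} ⇒ r = 2
Repeat: D,ρ; free: m
RREF:
  r0: [   1    0    3]
  r1: [   0    1    1]
Fix exponent of m at 1; solve each RREF row for its pivot's exponent:
  r0: exp(D) + (3)·1 = 0 ⇒ exp(D) = -3
  r1: exp(ρ) + (1)·1 = 0 ⇒ exp(ρ) = -1
Π_1 = D^-3 · ρ^-1 · m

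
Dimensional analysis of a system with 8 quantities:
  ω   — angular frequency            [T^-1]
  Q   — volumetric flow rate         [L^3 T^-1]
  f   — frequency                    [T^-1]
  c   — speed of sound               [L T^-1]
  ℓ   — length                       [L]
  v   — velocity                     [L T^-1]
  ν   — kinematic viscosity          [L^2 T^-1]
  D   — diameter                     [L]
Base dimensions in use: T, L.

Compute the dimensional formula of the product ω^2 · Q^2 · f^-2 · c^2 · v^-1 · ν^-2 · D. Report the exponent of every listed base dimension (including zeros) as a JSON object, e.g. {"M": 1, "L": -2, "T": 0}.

Write exponents as rows T,L / cols ω,Q,f,c,ℓ,v,ν,D:
  T: [-1 -1 -1 -1  0 -1 -1  0]
  L: [ 0  3  0  1  1  1  2  1]
  [T]: (2)·-1+(2)·-1+(-2)·-1+(2)·-1+(-1)·-1+(-2)·-1+(1)·0 = -1
  [L]: (2)·0+(2)·3+(-2)·0+(2)·1+(-1)·1+(-2)·2+(1)·1 = 4
⇒ T^-1 L^4

{"T": -1, "L": 4}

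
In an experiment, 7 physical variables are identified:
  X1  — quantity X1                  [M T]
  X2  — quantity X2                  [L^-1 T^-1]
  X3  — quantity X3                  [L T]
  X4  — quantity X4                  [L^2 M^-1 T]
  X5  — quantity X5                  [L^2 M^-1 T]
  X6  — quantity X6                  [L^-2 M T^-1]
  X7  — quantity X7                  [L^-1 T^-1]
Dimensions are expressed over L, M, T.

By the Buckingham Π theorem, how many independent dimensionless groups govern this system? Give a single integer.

Dimensional matrix (L×M×T by X1×X2×X3×X4×X5×X6×X7):
  L: [ 0 -1  1  2  2 -2 -1]
  M: [ 1  0  0 -1 -1  1  0]
  T: [ 1 -1  1  1  1 -1 -1]
Row reduction gives pivot columns X1,X2; rank = 2
n=7, r=2 ⇒ 5 dimensionless groups

5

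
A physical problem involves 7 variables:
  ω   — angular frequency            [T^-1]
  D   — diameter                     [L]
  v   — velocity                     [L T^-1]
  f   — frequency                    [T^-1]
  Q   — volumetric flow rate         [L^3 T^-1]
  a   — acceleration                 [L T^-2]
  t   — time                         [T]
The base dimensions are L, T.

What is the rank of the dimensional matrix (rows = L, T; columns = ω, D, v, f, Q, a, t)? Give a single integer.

2

Dimensional matrix (L×T by ω×D×v×f×Q×a×t):
  L: [ 0  1  1  0  3  1  0]
  T: [-1  0 -1 -1 -1 -2  1]
Echelon form has 2 nonzero rows (pivots: ω,D)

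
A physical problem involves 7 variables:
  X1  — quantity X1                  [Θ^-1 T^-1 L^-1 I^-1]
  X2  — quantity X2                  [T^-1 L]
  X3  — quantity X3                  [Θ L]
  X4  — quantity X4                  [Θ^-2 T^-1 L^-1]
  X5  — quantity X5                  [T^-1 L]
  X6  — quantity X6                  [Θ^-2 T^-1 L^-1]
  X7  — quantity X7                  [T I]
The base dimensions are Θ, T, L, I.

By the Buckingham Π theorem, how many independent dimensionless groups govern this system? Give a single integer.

Exponent matrix [Θ,T,L,I] × [X1,X2,X3,X4,X5,X6,X7]:
  Θ: [-1  0  1 -2  0 -2  0]
  T: [-1 -1  0 -1 -1 -1  1]
  L: [-1  1  1 -1  1 -1  0]
  I: [-1  0  0  0  0  0  1]
Row reduction gives pivot columns X1,X2,X3; rank = 3
Π count = n − r = 7 − 3 = 4

4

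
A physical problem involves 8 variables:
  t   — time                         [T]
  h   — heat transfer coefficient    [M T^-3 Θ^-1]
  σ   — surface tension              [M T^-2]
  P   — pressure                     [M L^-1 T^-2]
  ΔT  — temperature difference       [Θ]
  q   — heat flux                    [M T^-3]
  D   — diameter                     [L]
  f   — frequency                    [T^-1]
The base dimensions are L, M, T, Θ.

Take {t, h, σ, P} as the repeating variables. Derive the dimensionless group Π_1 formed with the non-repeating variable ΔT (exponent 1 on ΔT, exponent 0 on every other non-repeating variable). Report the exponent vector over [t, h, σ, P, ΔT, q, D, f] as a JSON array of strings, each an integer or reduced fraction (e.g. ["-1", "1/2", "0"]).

Exponent matrix [L,M,T,Θ] × [t,h,σ,P,ΔT,q,D,f]:
  L: [ 0  0  0 -1  0  0  1  0]
  M: [ 0  1  1  1  0  1  0  0]
  T: [ 1 -3 -2 -2  0 -3  0 -1]
  Θ: [ 0 -1  0  0  1  0  0  0]
Row reduction gives pivot columns t,h,σ,P; rank = 4
Repeat: t,h,σ,P; free: ΔT,q,D,f
RREF:
  r0: [   1    0    0    0   -1   -1    0   -1]
  r1: [   0    1    0    0   -1    0    0    0]
  r2: [   0    0    1    0    1    1    1    0]
  r3: [   0    0    0    1    0    0   -1    0]
Fix exponent of ΔT at 1, q at 0, D at 0, f at 0; solve each RREF row for its pivot's exponent:
  r0: exp(t) + (-1)·1 = 0 ⇒ exp(t) = 1
  r1: exp(h) + (-1)·1 = 0 ⇒ exp(h) = 1
  r2: exp(σ) + (1)·1 = 0 ⇒ exp(σ) = -1
  r3: exp(P) + (0)·1 = 0 ⇒ exp(P) = 0
Π_1 = t · h · σ^-1 · ΔT

["1", "1", "-1", "0", "1", "0", "0", "0"]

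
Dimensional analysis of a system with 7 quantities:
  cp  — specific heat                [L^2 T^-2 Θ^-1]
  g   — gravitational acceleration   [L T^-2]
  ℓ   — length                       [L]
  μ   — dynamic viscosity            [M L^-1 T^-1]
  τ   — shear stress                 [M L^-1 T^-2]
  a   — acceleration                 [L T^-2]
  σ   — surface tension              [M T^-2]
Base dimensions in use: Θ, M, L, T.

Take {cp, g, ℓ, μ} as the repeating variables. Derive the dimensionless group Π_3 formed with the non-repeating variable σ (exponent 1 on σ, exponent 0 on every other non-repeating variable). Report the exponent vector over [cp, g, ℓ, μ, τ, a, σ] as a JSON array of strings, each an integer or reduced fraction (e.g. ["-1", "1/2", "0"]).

["0", "-1/2", "-1/2", "-1", "0", "0", "1"]

Exponent matrix [Θ,M,L,T] × [cp,g,ℓ,μ,τ,a,σ]:
  Θ: [-1  0  0  0  0  0  0]
  M: [ 0  0  0  1  1  0  1]
  L: [ 2  1  1 -1 -1  1  0]
  T: [-2 -2  0 -1 -2 -2 -2]
Row reduction gives pivot columns cp,g,ℓ,μ; rank = 4
Repeat: cp,g,ℓ,μ; free: τ,a,σ
RREF:
  r0: [   1    0    0    0    0    0    0]
  r1: [   0    1    0    0  1/2    1  1/2]
  r2: [   0    0    1    0 -1/2    0  1/2]
  r3: [   0    0    0    1    1    0    1]
Fix exponent of σ at 1, τ at 0, a at 0; solve each RREF row for its pivot's exponent:
  r0: exp(cp) + (0)·1 = 0 ⇒ exp(cp) = 0
  r1: exp(g) + (1/2)·1 = 0 ⇒ exp(g) = -1/2
  r2: exp(ℓ) + (1/2)·1 = 0 ⇒ exp(ℓ) = -1/2
  r3: exp(μ) + (1)·1 = 0 ⇒ exp(μ) = -1
Π_3 = g^(-1/2) · ℓ^(-1/2) · μ^-1 · σ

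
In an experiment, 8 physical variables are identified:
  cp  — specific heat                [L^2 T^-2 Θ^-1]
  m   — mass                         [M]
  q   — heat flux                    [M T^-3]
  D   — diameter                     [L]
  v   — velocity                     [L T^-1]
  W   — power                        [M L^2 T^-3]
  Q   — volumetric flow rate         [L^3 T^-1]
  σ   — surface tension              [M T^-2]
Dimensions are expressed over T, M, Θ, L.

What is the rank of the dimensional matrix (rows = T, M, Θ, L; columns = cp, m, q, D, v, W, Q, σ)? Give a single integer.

4

Dimensional matrix (T×M×Θ×L by cp×m×q×D×v×W×Q×σ):
  T: [-2  0 -3  0 -1 -3 -1 -2]
  M: [ 0  1  1  0  0  1  0  1]
  Θ: [-1  0  0  0  0  0  0  0]
  L: [ 2  0  0  1  1  2  3  0]
Echelon form has 4 nonzero rows (pivots: cp,m,q,D)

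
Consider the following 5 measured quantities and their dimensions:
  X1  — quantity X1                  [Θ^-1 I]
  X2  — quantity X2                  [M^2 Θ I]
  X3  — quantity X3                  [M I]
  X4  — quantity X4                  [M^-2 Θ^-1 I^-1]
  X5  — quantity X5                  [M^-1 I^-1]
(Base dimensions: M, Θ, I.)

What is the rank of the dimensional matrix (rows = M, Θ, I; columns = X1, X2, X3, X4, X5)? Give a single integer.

Exponent matrix [M,Θ,I] × [X1,X2,X3,X4,X5]:
  M: [ 0  2  1 -2 -1]
  Θ: [-1  1  0 -1  0]
  I: [ 1  1  1 -1 -1]
Echelon form has 2 nonzero rows (pivots: X1,X2)

2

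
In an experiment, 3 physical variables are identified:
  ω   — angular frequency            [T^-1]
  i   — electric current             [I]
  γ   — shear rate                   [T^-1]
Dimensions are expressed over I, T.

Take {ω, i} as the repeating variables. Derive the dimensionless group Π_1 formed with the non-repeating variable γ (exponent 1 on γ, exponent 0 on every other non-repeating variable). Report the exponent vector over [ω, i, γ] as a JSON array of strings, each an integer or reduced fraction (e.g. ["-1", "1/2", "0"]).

["-1", "0", "1"]

Dimensional matrix (I×T by ω×i×γ):
  I: [ 0  1  0]
  T: [-1  0 -1]
Row reduction gives pivot columns ω,i; rank = 2
Repeat: ω,i; free: γ
RREF:
  r0: [   1    0    1]
  r1: [   0    1    0]
Fix exponent of γ at 1; solve each RREF row for its pivot's exponent:
  r0: exp(ω) + (1)·1 = 0 ⇒ exp(ω) = -1
  r1: exp(i) + (0)·1 = 0 ⇒ exp(i) = 0
Π_1 = ω^-1 · γ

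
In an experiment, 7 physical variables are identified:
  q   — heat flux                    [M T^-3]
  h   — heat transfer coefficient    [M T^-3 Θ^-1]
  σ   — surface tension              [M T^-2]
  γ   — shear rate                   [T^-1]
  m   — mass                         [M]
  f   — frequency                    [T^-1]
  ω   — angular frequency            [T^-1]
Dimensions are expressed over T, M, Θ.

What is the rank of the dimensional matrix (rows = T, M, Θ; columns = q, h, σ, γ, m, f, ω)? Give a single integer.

Exponent matrix [T,M,Θ] × [q,h,σ,γ,m,f,ω]:
  T: [-3 -3 -2 -1  0 -1 -1]
  M: [ 1  1  1  0  1  0  0]
  Θ: [ 0 -1  0  0  0  0  0]
Row reduction gives pivot columns q,h,σ; rank = 3

3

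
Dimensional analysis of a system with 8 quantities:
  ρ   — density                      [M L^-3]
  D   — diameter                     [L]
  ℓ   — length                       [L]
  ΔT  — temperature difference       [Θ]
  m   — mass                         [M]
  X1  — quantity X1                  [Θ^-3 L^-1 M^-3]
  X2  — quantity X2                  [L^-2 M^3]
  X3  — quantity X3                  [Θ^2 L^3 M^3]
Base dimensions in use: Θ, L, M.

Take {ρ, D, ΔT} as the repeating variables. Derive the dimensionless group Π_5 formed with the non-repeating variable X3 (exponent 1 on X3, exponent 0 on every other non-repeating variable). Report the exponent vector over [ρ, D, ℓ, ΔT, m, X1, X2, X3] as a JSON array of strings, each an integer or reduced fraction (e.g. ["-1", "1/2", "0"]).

Write exponents as rows Θ,L,M / cols ρ,D,ℓ,ΔT,m,X1,X2,X3:
  Θ: [ 0  0  0  1  0 -3  0  2]
  L: [-3  1  1  0  0 -1 -2  3]
  M: [ 1  0  0  0  1 -3  3  3]
Row reduction gives pivot columns ρ,D,ΔT; rank = 3
Repeat: ρ,D,ΔT; free: ℓ,m,X1,X2,X3
RREF:
  r0: [   1    0    0    0    1   -3    3    3]
  r1: [   0    1    1    0    3  -10    7   12]
  r2: [   0    0    0    1    0   -3    0    2]
Fix exponent of X3 at 1, ℓ at 0, m at 0, X1 at 0, X2 at 0; solve each RREF row for its pivot's exponent:
  r0: exp(ρ) + (3)·1 = 0 ⇒ exp(ρ) = -3
  r1: exp(D) + (12)·1 = 0 ⇒ exp(D) = -12
  r2: exp(ΔT) + (2)·1 = 0 ⇒ exp(ΔT) = -2
Π_5 = ρ^-3 · D^-12 · ΔT^-2 · X3

["-3", "-12", "0", "-2", "0", "0", "0", "1"]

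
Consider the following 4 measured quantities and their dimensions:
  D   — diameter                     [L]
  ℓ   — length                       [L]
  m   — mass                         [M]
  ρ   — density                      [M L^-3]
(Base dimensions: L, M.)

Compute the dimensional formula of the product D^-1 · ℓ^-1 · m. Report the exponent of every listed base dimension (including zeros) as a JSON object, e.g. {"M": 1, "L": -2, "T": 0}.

{"L": -2, "M": 1}

Dimensional matrix (L×M by D×ℓ×m×ρ):
  L: [ 1  1  0 -3]
  M: [ 0  0  1  1]
  [L]: (-1)·1+(-1)·1+(1)·0 = -2
  [M]: (-1)·0+(-1)·0+(1)·1 = 1
⇒ L^-2 M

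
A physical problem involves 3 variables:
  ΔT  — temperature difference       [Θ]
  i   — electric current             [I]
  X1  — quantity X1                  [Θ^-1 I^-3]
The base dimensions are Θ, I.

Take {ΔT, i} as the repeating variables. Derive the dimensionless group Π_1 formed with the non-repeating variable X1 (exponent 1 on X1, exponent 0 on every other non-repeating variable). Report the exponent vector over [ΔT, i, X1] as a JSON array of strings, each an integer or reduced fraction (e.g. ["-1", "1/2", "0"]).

Write exponents as rows Θ,I / cols ΔT,i,X1:
  Θ: [ 1  0 -1]
  I: [ 0  1 -3]
Row reduction gives pivot columns ΔT,i; rank = 2
Pivot set = {ΔT,i}, free = {X1}
RREF:
  r0: [   1    0   -1]
  r1: [   0    1   -3]
Fix exponent of X1 at 1; solve each RREF row for its pivot's exponent:
  r0: exp(ΔT) + (-1)·1 = 0 ⇒ exp(ΔT) = 1
  r1: exp(i) + (-3)·1 = 0 ⇒ exp(i) = 3
Π_1 = ΔT · i^3 · X1

["1", "3", "1"]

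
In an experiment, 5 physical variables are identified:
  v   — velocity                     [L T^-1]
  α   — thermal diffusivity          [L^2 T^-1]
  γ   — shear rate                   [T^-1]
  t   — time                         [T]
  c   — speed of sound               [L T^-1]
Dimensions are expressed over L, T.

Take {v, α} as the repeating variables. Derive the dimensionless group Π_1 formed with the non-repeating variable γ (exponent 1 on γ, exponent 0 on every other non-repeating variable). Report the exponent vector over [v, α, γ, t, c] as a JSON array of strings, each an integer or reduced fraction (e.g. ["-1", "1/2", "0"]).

Exponent matrix [L,T] × [v,α,γ,t,c]:
  L: [ 1  2  0  0  1]
  T: [-1 -1 -1  1 -1]
Row reduction gives pivot columns v,α; rank = 2
Repeat: v,α; free: γ,t,c
RREF:
  r0: [   1    0    2   -2    1]
  r1: [   0    1   -1    1    0]
Fix exponent of γ at 1, t at 0, c at 0; solve each RREF row for its pivot's exponent:
  r0: exp(v) + (2)·1 = 0 ⇒ exp(v) = -2
  r1: exp(α) + (-1)·1 = 0 ⇒ exp(α) = 1
Π_1 = v^-2 · α · γ

["-2", "1", "1", "0", "0"]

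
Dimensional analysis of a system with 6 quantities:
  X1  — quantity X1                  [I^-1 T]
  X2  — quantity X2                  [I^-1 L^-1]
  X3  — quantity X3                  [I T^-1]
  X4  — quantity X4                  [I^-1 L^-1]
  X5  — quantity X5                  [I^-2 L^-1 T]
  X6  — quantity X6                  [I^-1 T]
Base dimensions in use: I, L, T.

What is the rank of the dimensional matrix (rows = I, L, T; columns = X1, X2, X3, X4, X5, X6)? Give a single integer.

2

Write exponents as rows I,L,T / cols X1,X2,X3,X4,X5,X6:
  I: [-1 -1  1 -1 -2 -1]
  L: [ 0 -1  0 -1 -1  0]
  T: [ 1  0 -1  0  1  1]
RREF → pivots at {X1,X2} ⇒ r = 2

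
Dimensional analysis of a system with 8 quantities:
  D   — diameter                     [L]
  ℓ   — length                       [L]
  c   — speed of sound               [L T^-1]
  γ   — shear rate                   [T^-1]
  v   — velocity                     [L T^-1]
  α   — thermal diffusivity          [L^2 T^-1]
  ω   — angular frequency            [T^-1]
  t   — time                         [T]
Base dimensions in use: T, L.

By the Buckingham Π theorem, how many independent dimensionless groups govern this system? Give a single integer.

6

Exponent matrix [T,L] × [D,ℓ,c,γ,v,α,ω,t]:
  T: [ 0  0 -1 -1 -1 -1 -1  1]
  L: [ 1  1  1  0  1  2  0  0]
RREF → pivots at {D,c} ⇒ r = 2
n=8, r=2 ⇒ 6 dimensionless groups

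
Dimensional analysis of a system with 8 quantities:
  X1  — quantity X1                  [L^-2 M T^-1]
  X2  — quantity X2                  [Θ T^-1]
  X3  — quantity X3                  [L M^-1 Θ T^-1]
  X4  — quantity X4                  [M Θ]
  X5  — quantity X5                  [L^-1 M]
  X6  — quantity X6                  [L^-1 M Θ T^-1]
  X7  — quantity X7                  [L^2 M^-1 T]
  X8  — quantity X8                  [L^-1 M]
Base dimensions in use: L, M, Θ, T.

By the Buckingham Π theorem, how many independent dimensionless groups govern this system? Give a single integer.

5

Exponent matrix [L,M,Θ,T] × [X1,X2,X3,X4,X5,X6,X7,X8]:
  L: [-2  0  1  0 -1 -1  2 -1]
  M: [ 1  0 -1  1  1  1 -1  1]
  Θ: [ 0  1  1  1  0  1  0  0]
  T: [-1 -1 -1  0  0 -1  1  0]
RREF → pivots at {X1,X2,X3} ⇒ r = 3
n=8, r=3 ⇒ 5 dimensionless groups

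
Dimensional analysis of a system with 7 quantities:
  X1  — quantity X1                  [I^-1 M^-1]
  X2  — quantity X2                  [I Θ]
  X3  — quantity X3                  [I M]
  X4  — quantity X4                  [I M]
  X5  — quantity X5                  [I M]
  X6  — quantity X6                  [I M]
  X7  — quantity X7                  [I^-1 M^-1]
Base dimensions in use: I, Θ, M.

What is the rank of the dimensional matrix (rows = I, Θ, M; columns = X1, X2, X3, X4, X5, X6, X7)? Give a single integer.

2

Write exponents as rows I,Θ,M / cols X1,X2,X3,X4,X5,X6,X7:
  I: [-1  1  1  1  1  1 -1]
  Θ: [ 0  1  0  0  0  0  0]
  M: [-1  0  1  1  1  1 -1]
Row reduction gives pivot columns X1,X2; rank = 2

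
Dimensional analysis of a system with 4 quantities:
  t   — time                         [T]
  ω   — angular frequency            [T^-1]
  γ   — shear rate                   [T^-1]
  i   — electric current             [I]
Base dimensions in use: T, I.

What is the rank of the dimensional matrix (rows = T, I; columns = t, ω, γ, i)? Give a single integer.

Dimensional matrix (T×I by t×ω×γ×i):
  T: [ 1 -1 -1  0]
  I: [ 0  0  0  1]
Echelon form has 2 nonzero rows (pivots: t,i)

2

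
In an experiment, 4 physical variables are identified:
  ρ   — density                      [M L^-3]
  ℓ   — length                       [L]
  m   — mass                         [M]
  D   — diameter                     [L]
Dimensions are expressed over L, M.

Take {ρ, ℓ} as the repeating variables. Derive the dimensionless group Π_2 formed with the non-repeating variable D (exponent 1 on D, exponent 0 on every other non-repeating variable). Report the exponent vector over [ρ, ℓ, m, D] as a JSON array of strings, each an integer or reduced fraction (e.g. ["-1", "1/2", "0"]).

Dimensional matrix (L×M by ρ×ℓ×m×D):
  L: [-3  1  0  1]
  M: [ 1  0  1  0]
Row reduction gives pivot columns ρ,ℓ; rank = 2
Repeat: ρ,ℓ; free: m,D
RREF:
  r0: [   1    0    1    0]
  r1: [   0    1    3    1]
Fix exponent of D at 1, m at 0; solve each RREF row for its pivot's exponent:
  r0: exp(ρ) + (0)·1 = 0 ⇒ exp(ρ) = 0
  r1: exp(ℓ) + (1)·1 = 0 ⇒ exp(ℓ) = -1
Π_2 = ℓ^-1 · D

["0", "-1", "0", "1"]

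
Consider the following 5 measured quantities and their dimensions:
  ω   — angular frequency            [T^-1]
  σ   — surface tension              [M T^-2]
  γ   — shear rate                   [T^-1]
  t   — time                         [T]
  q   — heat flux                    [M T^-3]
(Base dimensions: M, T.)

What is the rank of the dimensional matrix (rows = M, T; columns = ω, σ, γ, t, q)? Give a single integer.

Write exponents as rows M,T / cols ω,σ,γ,t,q:
  M: [ 0  1  0  0  1]
  T: [-1 -2 -1  1 -3]
Echelon form has 2 nonzero rows (pivots: ω,σ)

2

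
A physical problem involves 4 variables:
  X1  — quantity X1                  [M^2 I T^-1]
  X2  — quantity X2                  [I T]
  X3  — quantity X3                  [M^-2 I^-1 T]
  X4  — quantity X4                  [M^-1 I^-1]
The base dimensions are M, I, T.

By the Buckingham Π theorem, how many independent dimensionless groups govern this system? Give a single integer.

Exponent matrix [M,I,T] × [X1,X2,X3,X4]:
  M: [ 2  0 -2 -1]
  I: [ 1  1 -1 -1]
  T: [-1  1  1  0]
Echelon form has 2 nonzero rows (pivots: X1,X2)
4 vars − rank 2 = 2 Π groups

2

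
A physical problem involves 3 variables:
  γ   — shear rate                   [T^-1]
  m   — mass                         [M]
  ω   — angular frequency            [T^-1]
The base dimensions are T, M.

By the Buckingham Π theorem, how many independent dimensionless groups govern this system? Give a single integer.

1

Write exponents as rows T,M / cols γ,m,ω:
  T: [-1  0 -1]
  M: [ 0  1  0]
Row reduction gives pivot columns γ,m; rank = 2
Π count = n − r = 3 − 2 = 1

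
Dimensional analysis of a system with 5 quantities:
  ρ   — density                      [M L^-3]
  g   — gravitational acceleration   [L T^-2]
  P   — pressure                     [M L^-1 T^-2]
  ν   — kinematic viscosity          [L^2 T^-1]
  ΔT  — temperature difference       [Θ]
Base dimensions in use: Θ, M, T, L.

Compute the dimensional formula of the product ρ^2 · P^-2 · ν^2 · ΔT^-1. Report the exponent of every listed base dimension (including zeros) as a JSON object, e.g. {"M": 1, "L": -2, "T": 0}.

Exponent matrix [Θ,M,T,L] × [ρ,g,P,ν,ΔT]:
  Θ: [ 0  0  0  0  1]
  M: [ 1  0  1  0  0]
  T: [ 0 -2 -2 -1  0]
  L: [-3  1 -1  2  0]
  [Θ]: (2)·0+(-2)·0+(2)·0+(-1)·1 = -1
  [M]: (2)·1+(-2)·1+(2)·0+(-1)·0 = 0
  [T]: (2)·0+(-2)·-2+(2)·-1+(-1)·0 = 2
  [L]: (2)·-3+(-2)·-1+(2)·2+(-1)·0 = 0
⇒ Θ^-1 T^2

{"Θ": -1, "M": 0, "T": 2, "L": 0}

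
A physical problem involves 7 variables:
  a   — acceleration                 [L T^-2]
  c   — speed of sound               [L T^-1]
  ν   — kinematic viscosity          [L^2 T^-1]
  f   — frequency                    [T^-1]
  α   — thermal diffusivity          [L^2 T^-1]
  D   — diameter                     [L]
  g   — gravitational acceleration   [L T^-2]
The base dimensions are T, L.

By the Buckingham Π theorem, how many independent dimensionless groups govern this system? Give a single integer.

5

Write exponents as rows T,L / cols a,c,ν,f,α,D,g:
  T: [-2 -1 -1 -1 -1  0 -2]
  L: [ 1  1  2  0  2  1  1]
Echelon form has 2 nonzero rows (pivots: a,c)
n=7, r=2 ⇒ 5 dimensionless groups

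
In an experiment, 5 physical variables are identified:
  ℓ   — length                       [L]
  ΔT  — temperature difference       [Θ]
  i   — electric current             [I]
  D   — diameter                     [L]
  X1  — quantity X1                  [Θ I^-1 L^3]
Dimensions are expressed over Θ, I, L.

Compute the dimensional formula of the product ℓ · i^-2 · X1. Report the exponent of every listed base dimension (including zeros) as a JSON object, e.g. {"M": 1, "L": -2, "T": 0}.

Write exponents as rows Θ,I,L / cols ℓ,ΔT,i,D,X1:
  Θ: [ 0  1  0  0  1]
  I: [ 0  0  1  0 -1]
  L: [ 1  0  0  1  3]
  [Θ]: (1)·0+(-2)·0+(1)·1 = 1
  [I]: (1)·0+(-2)·1+(1)·-1 = -3
  [L]: (1)·1+(-2)·0+(1)·3 = 4
⇒ Θ I^-3 L^4

{"Θ": 1, "I": -3, "L": 4}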